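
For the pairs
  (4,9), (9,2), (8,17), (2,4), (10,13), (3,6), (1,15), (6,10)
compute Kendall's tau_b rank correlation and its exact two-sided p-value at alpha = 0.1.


Step 1: Enumerate the 28 unordered pairs (i,j) with i<j and classify each by sign(x_j-x_i) * sign(y_j-y_i).
  (1,2):dx=+5,dy=-7->D; (1,3):dx=+4,dy=+8->C; (1,4):dx=-2,dy=-5->C; (1,5):dx=+6,dy=+4->C
  (1,6):dx=-1,dy=-3->C; (1,7):dx=-3,dy=+6->D; (1,8):dx=+2,dy=+1->C; (2,3):dx=-1,dy=+15->D
  (2,4):dx=-7,dy=+2->D; (2,5):dx=+1,dy=+11->C; (2,6):dx=-6,dy=+4->D; (2,7):dx=-8,dy=+13->D
  (2,8):dx=-3,dy=+8->D; (3,4):dx=-6,dy=-13->C; (3,5):dx=+2,dy=-4->D; (3,6):dx=-5,dy=-11->C
  (3,7):dx=-7,dy=-2->C; (3,8):dx=-2,dy=-7->C; (4,5):dx=+8,dy=+9->C; (4,6):dx=+1,dy=+2->C
  (4,7):dx=-1,dy=+11->D; (4,8):dx=+4,dy=+6->C; (5,6):dx=-7,dy=-7->C; (5,7):dx=-9,dy=+2->D
  (5,8):dx=-4,dy=-3->C; (6,7):dx=-2,dy=+9->D; (6,8):dx=+3,dy=+4->C; (7,8):dx=+5,dy=-5->D
Step 2: C = 16, D = 12, total pairs = 28.
Step 3: tau = (C - D)/(n(n-1)/2) = (16 - 12)/28 = 0.142857.
Step 4: Exact two-sided p-value (enumerate n! = 40320 permutations of y under H0): p = 0.719544.
Step 5: alpha = 0.1. fail to reject H0.

tau_b = 0.1429 (C=16, D=12), p = 0.719544, fail to reject H0.


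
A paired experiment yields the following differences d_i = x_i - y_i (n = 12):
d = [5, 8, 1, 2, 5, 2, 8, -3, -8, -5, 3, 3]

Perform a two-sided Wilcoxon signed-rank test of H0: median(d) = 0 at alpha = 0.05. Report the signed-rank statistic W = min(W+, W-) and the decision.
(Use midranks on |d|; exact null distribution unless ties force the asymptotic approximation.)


Step 1: Drop any zero differences (none here) and take |d_i|.
|d| = [5, 8, 1, 2, 5, 2, 8, 3, 8, 5, 3, 3]
Step 2: Midrank |d_i| (ties get averaged ranks).
ranks: |5|->8, |8|->11, |1|->1, |2|->2.5, |5|->8, |2|->2.5, |8|->11, |3|->5, |8|->11, |5|->8, |3|->5, |3|->5
Step 3: Attach original signs; sum ranks with positive sign and with negative sign.
W+ = 8 + 11 + 1 + 2.5 + 8 + 2.5 + 11 + 5 + 5 = 54
W- = 5 + 11 + 8 = 24
(Check: W+ + W- = 78 should equal n(n+1)/2 = 78.)
Step 4: Test statistic W = min(W+, W-) = 24.
Step 5: Ties in |d|, so use the tie-corrected normal approximation.
        E[W] = n(n+1)/4 = 12*13/4 = 39.
        Tie groups: |d|=2 (t=2), |d|=3 (t=3), |d|=5 (t=3), |d|=8 (t=3); sum(t^3 - t) = 78.
        Var[W] = n(n+1)(2n+1)/24 - sum(t^3-t)/48 = 3900/24 - 78/48 = 160.875.
        z = (W - E[W]) / sqrt(Var[W]) = (24 - 39) / 12.6837 = -1.1826.
        Two-sided p = 2*Phi(z) = 0.236958.
Step 6: alpha = 0.05. fail to reject H0.

W+ = 54, W- = 24, W = min = 24, p = 0.236958, fail to reject H0.


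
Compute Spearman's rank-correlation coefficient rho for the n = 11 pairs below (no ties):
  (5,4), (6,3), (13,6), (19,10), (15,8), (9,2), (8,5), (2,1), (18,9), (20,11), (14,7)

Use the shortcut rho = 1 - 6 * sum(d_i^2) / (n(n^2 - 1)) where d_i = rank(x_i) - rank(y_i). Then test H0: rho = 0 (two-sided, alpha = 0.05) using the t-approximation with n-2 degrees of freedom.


Step 1: Rank x and y separately (midranks; no ties here).
rank(x): 5->2, 6->3, 13->6, 19->10, 15->8, 9->5, 8->4, 2->1, 18->9, 20->11, 14->7
rank(y): 4->4, 3->3, 6->6, 10->10, 8->8, 2->2, 5->5, 1->1, 9->9, 11->11, 7->7
Step 2: d_i = R_x(i) - R_y(i); compute d_i^2.
  (2-4)^2=4, (3-3)^2=0, (6-6)^2=0, (10-10)^2=0, (8-8)^2=0, (5-2)^2=9, (4-5)^2=1, (1-1)^2=0, (9-9)^2=0, (11-11)^2=0, (7-7)^2=0
sum(d^2) = 14.
Step 3: rho = 1 - 6*14 / (11*(11^2 - 1)) = 1 - 84/1320 = 0.936364.
Step 4: Under H0, t = rho * sqrt((n-2)/(1-rho^2)) = 8.0024 ~ t(9).
Step 5: Two-sided p-value from the t-distribution with 9 df = 0.000022.
Step 6: alpha = 0.05. reject H0.

rho = 0.9364, p = 0.000022, reject H0 at alpha = 0.05.


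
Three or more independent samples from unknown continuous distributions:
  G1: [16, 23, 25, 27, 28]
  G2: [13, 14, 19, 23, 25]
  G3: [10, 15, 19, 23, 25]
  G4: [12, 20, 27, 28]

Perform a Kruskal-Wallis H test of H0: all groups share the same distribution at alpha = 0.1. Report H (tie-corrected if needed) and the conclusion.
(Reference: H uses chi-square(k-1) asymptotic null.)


Step 1: Combine all N = 19 observations and assign midranks.
sorted (value, group, rank): (10,G3,1), (12,G4,2), (13,G2,3), (14,G2,4), (15,G3,5), (16,G1,6), (19,G2,7.5), (19,G3,7.5), (20,G4,9), (23,G1,11), (23,G2,11), (23,G3,11), (25,G1,14), (25,G2,14), (25,G3,14), (27,G1,16.5), (27,G4,16.5), (28,G1,18.5), (28,G4,18.5)
Step 2: Sum ranks within each group.
R_1 = 66 (n_1 = 5)
R_2 = 39.5 (n_2 = 5)
R_3 = 38.5 (n_3 = 5)
R_4 = 46 (n_4 = 4)
Step 3: H = 12/(N(N+1)) * sum(R_i^2/n_i) - 3(N+1)
     = 12/(19*20) * (66^2/5 + 39.5^2/5 + 38.5^2/5 + 46^2/4) - 3*20
     = 0.031579 * 2008.7 - 60
     = 3.432632.
Step 4: Ties present; correction factor C = 1 - 66/(19^3 - 19) = 0.990351. Corrected H = 3.432632 / 0.990351 = 3.466076.
Step 5: Under H0, H ~ chi^2(3); p-value = 0.325189.
Step 6: alpha = 0.1. fail to reject H0.

H = 3.4661, df = 3, p = 0.325189, fail to reject H0.


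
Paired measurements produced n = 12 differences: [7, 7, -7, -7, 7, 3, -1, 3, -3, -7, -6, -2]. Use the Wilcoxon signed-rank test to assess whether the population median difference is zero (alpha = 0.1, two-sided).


Step 1: Drop any zero differences (none here) and take |d_i|.
|d| = [7, 7, 7, 7, 7, 3, 1, 3, 3, 7, 6, 2]
Step 2: Midrank |d_i| (ties get averaged ranks).
ranks: |7|->9.5, |7|->9.5, |7|->9.5, |7|->9.5, |7|->9.5, |3|->4, |1|->1, |3|->4, |3|->4, |7|->9.5, |6|->6, |2|->2
Step 3: Attach original signs; sum ranks with positive sign and with negative sign.
W+ = 9.5 + 9.5 + 9.5 + 4 + 4 = 36.5
W- = 9.5 + 9.5 + 1 + 4 + 9.5 + 6 + 2 = 41.5
(Check: W+ + W- = 78 should equal n(n+1)/2 = 78.)
Step 4: Test statistic W = min(W+, W-) = 36.5.
Step 5: Ties in |d|, so use the tie-corrected normal approximation.
        E[W] = n(n+1)/4 = 12*13/4 = 39.
        Tie groups: |d|=3 (t=3), |d|=7 (t=6); sum(t^3 - t) = 234.
        Var[W] = n(n+1)(2n+1)/24 - sum(t^3-t)/48 = 3900/24 - 234/48 = 157.625.
        z = (W - E[W]) / sqrt(Var[W]) = (36.5 - 39) / 12.5549 = -0.1991.
        Two-sided p = 2*Phi(z) = 0.842164.
Step 6: alpha = 0.1. fail to reject H0.

W+ = 36.5, W- = 41.5, W = min = 36.5, p = 0.842164, fail to reject H0.


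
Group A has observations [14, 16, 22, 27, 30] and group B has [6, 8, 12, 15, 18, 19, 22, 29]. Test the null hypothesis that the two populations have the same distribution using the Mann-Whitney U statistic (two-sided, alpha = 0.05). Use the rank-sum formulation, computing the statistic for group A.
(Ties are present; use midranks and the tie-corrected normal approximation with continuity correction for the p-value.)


Step 1: Combine and sort all 13 observations; assign midranks.
sorted (value, group): (6,Y), (8,Y), (12,Y), (14,X), (15,Y), (16,X), (18,Y), (19,Y), (22,X), (22,Y), (27,X), (29,Y), (30,X)
ranks: 6->1, 8->2, 12->3, 14->4, 15->5, 16->6, 18->7, 19->8, 22->9.5, 22->9.5, 27->11, 29->12, 30->13
Step 2: Rank sum for X: R1 = 4 + 6 + 9.5 + 11 + 13 = 43.5.
Step 3: U_X = R1 - n1(n1+1)/2 = 43.5 - 5*6/2 = 43.5 - 15 = 28.5.
       U_Y = n1*n2 - U_X = 40 - 28.5 = 11.5.
Step 4: Ties are present, so use the tie-corrected normal approximation (with continuity correction) for the p-value.
Step 5: p-value = 0.240919; compare to alpha = 0.05. fail to reject H0.

U_X = 28.5, p = 0.240919, fail to reject H0 at alpha = 0.05.


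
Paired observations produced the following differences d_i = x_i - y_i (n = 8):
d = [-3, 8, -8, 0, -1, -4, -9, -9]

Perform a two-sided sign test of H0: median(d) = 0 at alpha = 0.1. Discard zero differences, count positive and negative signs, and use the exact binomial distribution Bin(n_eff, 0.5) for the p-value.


Step 1: Discard zero differences. Original n = 8; n_eff = number of nonzero differences = 7.
Nonzero differences (with sign): -3, +8, -8, -1, -4, -9, -9
Step 2: Count signs: positive = 1, negative = 6.
Step 3: Under H0: P(positive) = 0.5, so the number of positives S ~ Bin(7, 0.5).
Step 4: Two-sided exact p-value = sum of Bin(7,0.5) probabilities at or below the observed probability = 0.125000.
Step 5: alpha = 0.1. fail to reject H0.

n_eff = 7, pos = 1, neg = 6, p = 0.125000, fail to reject H0.


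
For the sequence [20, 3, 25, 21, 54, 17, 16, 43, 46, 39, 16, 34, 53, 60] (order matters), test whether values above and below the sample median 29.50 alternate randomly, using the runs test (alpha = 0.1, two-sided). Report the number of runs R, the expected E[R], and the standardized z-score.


Step 1: Compute median = 29.50; label A = above, B = below.
Labels in order: BBBBABBAAABAAA  (n_A = 7, n_B = 7)
Step 2: Count runs R = 6.
Step 3: Under H0 (random ordering), E[R] = 2*n_A*n_B/(n_A+n_B) + 1 = 2*7*7/14 + 1 = 8.0000.
        Var[R] = 2*n_A*n_B*(2*n_A*n_B - n_A - n_B) / ((n_A+n_B)^2 * (n_A+n_B-1)) = 8232/2548 = 3.2308.
        SD[R] = 1.7974.
Step 4: Continuity-corrected z = (R + 0.5 - E[R]) / SD[R] = (6 + 0.5 - 8.0000) / 1.7974 = -0.8345.
Step 5: Two-sided p-value via normal approximation = 2*(1 - Phi(|z|)) = 0.403986.
Step 6: alpha = 0.1. fail to reject H0.

R = 6, z = -0.8345, p = 0.403986, fail to reject H0.


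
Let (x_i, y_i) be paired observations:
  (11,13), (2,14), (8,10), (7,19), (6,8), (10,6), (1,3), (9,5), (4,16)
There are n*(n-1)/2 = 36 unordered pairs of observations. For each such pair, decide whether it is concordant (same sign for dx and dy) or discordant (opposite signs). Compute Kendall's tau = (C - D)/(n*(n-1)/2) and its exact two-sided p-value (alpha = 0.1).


Step 1: Enumerate the 36 unordered pairs (i,j) with i<j and classify each by sign(x_j-x_i) * sign(y_j-y_i).
  (1,2):dx=-9,dy=+1->D; (1,3):dx=-3,dy=-3->C; (1,4):dx=-4,dy=+6->D; (1,5):dx=-5,dy=-5->C
  (1,6):dx=-1,dy=-7->C; (1,7):dx=-10,dy=-10->C; (1,8):dx=-2,dy=-8->C; (1,9):dx=-7,dy=+3->D
  (2,3):dx=+6,dy=-4->D; (2,4):dx=+5,dy=+5->C; (2,5):dx=+4,dy=-6->D; (2,6):dx=+8,dy=-8->D
  (2,7):dx=-1,dy=-11->C; (2,8):dx=+7,dy=-9->D; (2,9):dx=+2,dy=+2->C; (3,4):dx=-1,dy=+9->D
  (3,5):dx=-2,dy=-2->C; (3,6):dx=+2,dy=-4->D; (3,7):dx=-7,dy=-7->C; (3,8):dx=+1,dy=-5->D
  (3,9):dx=-4,dy=+6->D; (4,5):dx=-1,dy=-11->C; (4,6):dx=+3,dy=-13->D; (4,7):dx=-6,dy=-16->C
  (4,8):dx=+2,dy=-14->D; (4,9):dx=-3,dy=-3->C; (5,6):dx=+4,dy=-2->D; (5,7):dx=-5,dy=-5->C
  (5,8):dx=+3,dy=-3->D; (5,9):dx=-2,dy=+8->D; (6,7):dx=-9,dy=-3->C; (6,8):dx=-1,dy=-1->C
  (6,9):dx=-6,dy=+10->D; (7,8):dx=+8,dy=+2->C; (7,9):dx=+3,dy=+13->C; (8,9):dx=-5,dy=+11->D
Step 2: C = 18, D = 18, total pairs = 36.
Step 3: tau = (C - D)/(n(n-1)/2) = (18 - 18)/36 = 0.000000.
Step 4: Exact two-sided p-value (enumerate n! = 362880 permutations of y under H0): p = 1.000000.
Step 5: alpha = 0.1. fail to reject H0.

tau_b = 0.0000 (C=18, D=18), p = 1.000000, fail to reject H0.


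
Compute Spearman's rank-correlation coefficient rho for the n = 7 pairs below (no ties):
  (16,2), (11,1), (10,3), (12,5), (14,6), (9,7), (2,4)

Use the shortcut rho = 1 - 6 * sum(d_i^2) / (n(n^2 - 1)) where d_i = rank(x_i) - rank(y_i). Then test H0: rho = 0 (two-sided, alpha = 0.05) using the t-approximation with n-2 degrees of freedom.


Step 1: Rank x and y separately (midranks; no ties here).
rank(x): 16->7, 11->4, 10->3, 12->5, 14->6, 9->2, 2->1
rank(y): 2->2, 1->1, 3->3, 5->5, 6->6, 7->7, 4->4
Step 2: d_i = R_x(i) - R_y(i); compute d_i^2.
  (7-2)^2=25, (4-1)^2=9, (3-3)^2=0, (5-5)^2=0, (6-6)^2=0, (2-7)^2=25, (1-4)^2=9
sum(d^2) = 68.
Step 3: rho = 1 - 6*68 / (7*(7^2 - 1)) = 1 - 408/336 = -0.214286.
Step 4: Under H0, t = rho * sqrt((n-2)/(1-rho^2)) = -0.4906 ~ t(5).
Step 5: Two-sided p-value from the t-distribution with 5 df = 0.644512.
Step 6: alpha = 0.05. fail to reject H0.

rho = -0.2143, p = 0.644512, fail to reject H0 at alpha = 0.05.


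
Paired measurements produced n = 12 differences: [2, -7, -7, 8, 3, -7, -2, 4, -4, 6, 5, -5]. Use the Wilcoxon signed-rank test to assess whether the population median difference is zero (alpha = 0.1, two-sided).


Step 1: Drop any zero differences (none here) and take |d_i|.
|d| = [2, 7, 7, 8, 3, 7, 2, 4, 4, 6, 5, 5]
Step 2: Midrank |d_i| (ties get averaged ranks).
ranks: |2|->1.5, |7|->10, |7|->10, |8|->12, |3|->3, |7|->10, |2|->1.5, |4|->4.5, |4|->4.5, |6|->8, |5|->6.5, |5|->6.5
Step 3: Attach original signs; sum ranks with positive sign and with negative sign.
W+ = 1.5 + 12 + 3 + 4.5 + 8 + 6.5 = 35.5
W- = 10 + 10 + 10 + 1.5 + 4.5 + 6.5 = 42.5
(Check: W+ + W- = 78 should equal n(n+1)/2 = 78.)
Step 4: Test statistic W = min(W+, W-) = 35.5.
Step 5: Ties in |d|, so use the tie-corrected normal approximation.
        E[W] = n(n+1)/4 = 12*13/4 = 39.
        Tie groups: |d|=2 (t=2), |d|=4 (t=2), |d|=5 (t=2), |d|=7 (t=3); sum(t^3 - t) = 42.
        Var[W] = n(n+1)(2n+1)/24 - sum(t^3-t)/48 = 3900/24 - 42/48 = 161.625.
        z = (W - E[W]) / sqrt(Var[W]) = (35.5 - 39) / 12.7132 = -0.2753.
        Two-sided p = 2*Phi(z) = 0.783082.
Step 6: alpha = 0.1. fail to reject H0.

W+ = 35.5, W- = 42.5, W = min = 35.5, p = 0.783082, fail to reject H0.


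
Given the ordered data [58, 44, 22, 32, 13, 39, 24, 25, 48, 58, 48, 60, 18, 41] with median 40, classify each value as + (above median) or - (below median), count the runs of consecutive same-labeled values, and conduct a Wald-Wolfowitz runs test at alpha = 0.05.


Step 1: Compute median = 40; label A = above, B = below.
Labels in order: AABBBBBBAAAABA  (n_A = 7, n_B = 7)
Step 2: Count runs R = 5.
Step 3: Under H0 (random ordering), E[R] = 2*n_A*n_B/(n_A+n_B) + 1 = 2*7*7/14 + 1 = 8.0000.
        Var[R] = 2*n_A*n_B*(2*n_A*n_B - n_A - n_B) / ((n_A+n_B)^2 * (n_A+n_B-1)) = 8232/2548 = 3.2308.
        SD[R] = 1.7974.
Step 4: Continuity-corrected z = (R + 0.5 - E[R]) / SD[R] = (5 + 0.5 - 8.0000) / 1.7974 = -1.3909.
Step 5: Two-sided p-value via normal approximation = 2*(1 - Phi(|z|)) = 0.164264.
Step 6: alpha = 0.05. fail to reject H0.

R = 5, z = -1.3909, p = 0.164264, fail to reject H0.


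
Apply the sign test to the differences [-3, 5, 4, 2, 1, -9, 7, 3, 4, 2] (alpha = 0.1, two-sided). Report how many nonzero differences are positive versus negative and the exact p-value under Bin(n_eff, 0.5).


Step 1: Discard zero differences. Original n = 10; n_eff = number of nonzero differences = 10.
Nonzero differences (with sign): -3, +5, +4, +2, +1, -9, +7, +3, +4, +2
Step 2: Count signs: positive = 8, negative = 2.
Step 3: Under H0: P(positive) = 0.5, so the number of positives S ~ Bin(10, 0.5).
Step 4: Two-sided exact p-value = sum of Bin(10,0.5) probabilities at or below the observed probability = 0.109375.
Step 5: alpha = 0.1. fail to reject H0.

n_eff = 10, pos = 8, neg = 2, p = 0.109375, fail to reject H0.


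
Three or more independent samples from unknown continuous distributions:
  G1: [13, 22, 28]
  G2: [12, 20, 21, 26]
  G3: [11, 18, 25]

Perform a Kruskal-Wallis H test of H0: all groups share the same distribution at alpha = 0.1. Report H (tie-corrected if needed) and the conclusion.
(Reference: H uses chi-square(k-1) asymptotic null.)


Step 1: Combine all N = 10 observations and assign midranks.
sorted (value, group, rank): (11,G3,1), (12,G2,2), (13,G1,3), (18,G3,4), (20,G2,5), (21,G2,6), (22,G1,7), (25,G3,8), (26,G2,9), (28,G1,10)
Step 2: Sum ranks within each group.
R_1 = 20 (n_1 = 3)
R_2 = 22 (n_2 = 4)
R_3 = 13 (n_3 = 3)
Step 3: H = 12/(N(N+1)) * sum(R_i^2/n_i) - 3(N+1)
     = 12/(10*11) * (20^2/3 + 22^2/4 + 13^2/3) - 3*11
     = 0.109091 * 310.667 - 33
     = 0.890909.
Step 4: No ties, so H is used without correction.
Step 5: Under H0, H ~ chi^2(2); p-value = 0.640533.
Step 6: alpha = 0.1. fail to reject H0.

H = 0.8909, df = 2, p = 0.640533, fail to reject H0.


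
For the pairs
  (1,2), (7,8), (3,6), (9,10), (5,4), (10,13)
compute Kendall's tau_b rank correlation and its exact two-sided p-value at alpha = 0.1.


Step 1: Enumerate the 15 unordered pairs (i,j) with i<j and classify each by sign(x_j-x_i) * sign(y_j-y_i).
  (1,2):dx=+6,dy=+6->C; (1,3):dx=+2,dy=+4->C; (1,4):dx=+8,dy=+8->C; (1,5):dx=+4,dy=+2->C
  (1,6):dx=+9,dy=+11->C; (2,3):dx=-4,dy=-2->C; (2,4):dx=+2,dy=+2->C; (2,5):dx=-2,dy=-4->C
  (2,6):dx=+3,dy=+5->C; (3,4):dx=+6,dy=+4->C; (3,5):dx=+2,dy=-2->D; (3,6):dx=+7,dy=+7->C
  (4,5):dx=-4,dy=-6->C; (4,6):dx=+1,dy=+3->C; (5,6):dx=+5,dy=+9->C
Step 2: C = 14, D = 1, total pairs = 15.
Step 3: tau = (C - D)/(n(n-1)/2) = (14 - 1)/15 = 0.866667.
Step 4: Exact two-sided p-value (enumerate n! = 720 permutations of y under H0): p = 0.016667.
Step 5: alpha = 0.1. reject H0.

tau_b = 0.8667 (C=14, D=1), p = 0.016667, reject H0.


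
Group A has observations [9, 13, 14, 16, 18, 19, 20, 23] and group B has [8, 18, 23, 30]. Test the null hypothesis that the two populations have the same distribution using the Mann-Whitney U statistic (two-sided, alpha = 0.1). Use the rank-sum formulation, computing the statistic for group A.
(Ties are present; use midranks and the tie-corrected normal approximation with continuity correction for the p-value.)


Step 1: Combine and sort all 12 observations; assign midranks.
sorted (value, group): (8,Y), (9,X), (13,X), (14,X), (16,X), (18,X), (18,Y), (19,X), (20,X), (23,X), (23,Y), (30,Y)
ranks: 8->1, 9->2, 13->3, 14->4, 16->5, 18->6.5, 18->6.5, 19->8, 20->9, 23->10.5, 23->10.5, 30->12
Step 2: Rank sum for X: R1 = 2 + 3 + 4 + 5 + 6.5 + 8 + 9 + 10.5 = 48.
Step 3: U_X = R1 - n1(n1+1)/2 = 48 - 8*9/2 = 48 - 36 = 12.
       U_Y = n1*n2 - U_X = 32 - 12 = 20.
Step 4: Ties are present, so use the tie-corrected normal approximation (with continuity correction) for the p-value.
Step 5: p-value = 0.550818; compare to alpha = 0.1. fail to reject H0.

U_X = 12, p = 0.550818, fail to reject H0 at alpha = 0.1.


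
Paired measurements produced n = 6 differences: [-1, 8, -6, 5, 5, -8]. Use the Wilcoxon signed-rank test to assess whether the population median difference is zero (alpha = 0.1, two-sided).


Step 1: Drop any zero differences (none here) and take |d_i|.
|d| = [1, 8, 6, 5, 5, 8]
Step 2: Midrank |d_i| (ties get averaged ranks).
ranks: |1|->1, |8|->5.5, |6|->4, |5|->2.5, |5|->2.5, |8|->5.5
Step 3: Attach original signs; sum ranks with positive sign and with negative sign.
W+ = 5.5 + 2.5 + 2.5 = 10.5
W- = 1 + 4 + 5.5 = 10.5
(Check: W+ + W- = 21 should equal n(n+1)/2 = 21.)
Step 4: Test statistic W = min(W+, W-) = 10.5.
Step 5: Ties in |d|, so use the tie-corrected normal approximation.
        E[W] = n(n+1)/4 = 6*7/4 = 10.5.
        Tie groups: |d|=5 (t=2), |d|=8 (t=2); sum(t^3 - t) = 12.
        Var[W] = n(n+1)(2n+1)/24 - sum(t^3-t)/48 = 546/24 - 12/48 = 22.5.
        z = (W - E[W]) / sqrt(Var[W]) = (10.5 - 10.5) / 4.7434 = 0.0000.
        Two-sided p = 2*Phi(z) = 1.000000.
Step 6: alpha = 0.1. fail to reject H0.

W+ = 10.5, W- = 10.5, W = min = 10.5, p = 1.000000, fail to reject H0.


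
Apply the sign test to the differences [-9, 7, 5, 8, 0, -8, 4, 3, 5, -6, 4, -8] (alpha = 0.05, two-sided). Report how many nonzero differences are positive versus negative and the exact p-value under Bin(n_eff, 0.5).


Step 1: Discard zero differences. Original n = 12; n_eff = number of nonzero differences = 11.
Nonzero differences (with sign): -9, +7, +5, +8, -8, +4, +3, +5, -6, +4, -8
Step 2: Count signs: positive = 7, negative = 4.
Step 3: Under H0: P(positive) = 0.5, so the number of positives S ~ Bin(11, 0.5).
Step 4: Two-sided exact p-value = sum of Bin(11,0.5) probabilities at or below the observed probability = 0.548828.
Step 5: alpha = 0.05. fail to reject H0.

n_eff = 11, pos = 7, neg = 4, p = 0.548828, fail to reject H0.


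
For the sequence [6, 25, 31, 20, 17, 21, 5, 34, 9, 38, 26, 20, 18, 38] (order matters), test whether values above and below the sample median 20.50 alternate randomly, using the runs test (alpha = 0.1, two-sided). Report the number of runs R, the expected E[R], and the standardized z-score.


Step 1: Compute median = 20.50; label A = above, B = below.
Labels in order: BAABBABABAABBA  (n_A = 7, n_B = 7)
Step 2: Count runs R = 10.
Step 3: Under H0 (random ordering), E[R] = 2*n_A*n_B/(n_A+n_B) + 1 = 2*7*7/14 + 1 = 8.0000.
        Var[R] = 2*n_A*n_B*(2*n_A*n_B - n_A - n_B) / ((n_A+n_B)^2 * (n_A+n_B-1)) = 8232/2548 = 3.2308.
        SD[R] = 1.7974.
Step 4: Continuity-corrected z = (R - 0.5 - E[R]) / SD[R] = (10 - 0.5 - 8.0000) / 1.7974 = 0.8345.
Step 5: Two-sided p-value via normal approximation = 2*(1 - Phi(|z|)) = 0.403986.
Step 6: alpha = 0.1. fail to reject H0.

R = 10, z = 0.8345, p = 0.403986, fail to reject H0.


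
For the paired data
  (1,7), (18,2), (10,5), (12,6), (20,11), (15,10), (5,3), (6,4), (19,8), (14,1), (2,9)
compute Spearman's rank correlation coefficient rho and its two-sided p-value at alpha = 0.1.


Step 1: Rank x and y separately (midranks; no ties here).
rank(x): 1->1, 18->9, 10->5, 12->6, 20->11, 15->8, 5->3, 6->4, 19->10, 14->7, 2->2
rank(y): 7->7, 2->2, 5->5, 6->6, 11->11, 10->10, 3->3, 4->4, 8->8, 1->1, 9->9
Step 2: d_i = R_x(i) - R_y(i); compute d_i^2.
  (1-7)^2=36, (9-2)^2=49, (5-5)^2=0, (6-6)^2=0, (11-11)^2=0, (8-10)^2=4, (3-3)^2=0, (4-4)^2=0, (10-8)^2=4, (7-1)^2=36, (2-9)^2=49
sum(d^2) = 178.
Step 3: rho = 1 - 6*178 / (11*(11^2 - 1)) = 1 - 1068/1320 = 0.190909.
Step 4: Under H0, t = rho * sqrt((n-2)/(1-rho^2)) = 0.5835 ~ t(9).
Step 5: Two-sided p-value from the t-distribution with 9 df = 0.573913.
Step 6: alpha = 0.1. fail to reject H0.

rho = 0.1909, p = 0.573913, fail to reject H0 at alpha = 0.1.


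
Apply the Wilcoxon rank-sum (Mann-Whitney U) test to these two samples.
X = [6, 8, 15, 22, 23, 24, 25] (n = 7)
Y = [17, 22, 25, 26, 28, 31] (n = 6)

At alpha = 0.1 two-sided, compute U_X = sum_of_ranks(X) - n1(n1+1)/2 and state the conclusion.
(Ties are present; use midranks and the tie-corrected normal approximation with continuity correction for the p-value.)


Step 1: Combine and sort all 13 observations; assign midranks.
sorted (value, group): (6,X), (8,X), (15,X), (17,Y), (22,X), (22,Y), (23,X), (24,X), (25,X), (25,Y), (26,Y), (28,Y), (31,Y)
ranks: 6->1, 8->2, 15->3, 17->4, 22->5.5, 22->5.5, 23->7, 24->8, 25->9.5, 25->9.5, 26->11, 28->12, 31->13
Step 2: Rank sum for X: R1 = 1 + 2 + 3 + 5.5 + 7 + 8 + 9.5 = 36.
Step 3: U_X = R1 - n1(n1+1)/2 = 36 - 7*8/2 = 36 - 28 = 8.
       U_Y = n1*n2 - U_X = 42 - 8 = 34.
Step 4: Ties are present, so use the tie-corrected normal approximation (with continuity correction) for the p-value.
Step 5: p-value = 0.073351; compare to alpha = 0.1. reject H0.

U_X = 8, p = 0.073351, reject H0 at alpha = 0.1.


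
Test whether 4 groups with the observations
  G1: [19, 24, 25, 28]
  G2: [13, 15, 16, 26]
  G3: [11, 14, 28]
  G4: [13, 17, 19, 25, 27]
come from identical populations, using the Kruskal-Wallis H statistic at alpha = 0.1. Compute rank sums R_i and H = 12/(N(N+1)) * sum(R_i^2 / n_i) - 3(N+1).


Step 1: Combine all N = 16 observations and assign midranks.
sorted (value, group, rank): (11,G3,1), (13,G2,2.5), (13,G4,2.5), (14,G3,4), (15,G2,5), (16,G2,6), (17,G4,7), (19,G1,8.5), (19,G4,8.5), (24,G1,10), (25,G1,11.5), (25,G4,11.5), (26,G2,13), (27,G4,14), (28,G1,15.5), (28,G3,15.5)
Step 2: Sum ranks within each group.
R_1 = 45.5 (n_1 = 4)
R_2 = 26.5 (n_2 = 4)
R_3 = 20.5 (n_3 = 3)
R_4 = 43.5 (n_4 = 5)
Step 3: H = 12/(N(N+1)) * sum(R_i^2/n_i) - 3(N+1)
     = 12/(16*17) * (45.5^2/4 + 26.5^2/4 + 20.5^2/3 + 43.5^2/5) - 3*17
     = 0.044118 * 1211.66 - 51
     = 2.455515.
Step 4: Ties present; correction factor C = 1 - 24/(16^3 - 16) = 0.994118. Corrected H = 2.455515 / 0.994118 = 2.470044.
Step 5: Under H0, H ~ chi^2(3); p-value = 0.480729.
Step 6: alpha = 0.1. fail to reject H0.

H = 2.4700, df = 3, p = 0.480729, fail to reject H0.


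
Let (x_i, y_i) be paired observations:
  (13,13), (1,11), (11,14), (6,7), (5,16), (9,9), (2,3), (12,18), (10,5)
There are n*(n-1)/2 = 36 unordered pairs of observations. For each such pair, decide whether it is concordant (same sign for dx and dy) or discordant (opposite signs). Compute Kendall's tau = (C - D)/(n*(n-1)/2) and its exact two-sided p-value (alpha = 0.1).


Step 1: Enumerate the 36 unordered pairs (i,j) with i<j and classify each by sign(x_j-x_i) * sign(y_j-y_i).
  (1,2):dx=-12,dy=-2->C; (1,3):dx=-2,dy=+1->D; (1,4):dx=-7,dy=-6->C; (1,5):dx=-8,dy=+3->D
  (1,6):dx=-4,dy=-4->C; (1,7):dx=-11,dy=-10->C; (1,8):dx=-1,dy=+5->D; (1,9):dx=-3,dy=-8->C
  (2,3):dx=+10,dy=+3->C; (2,4):dx=+5,dy=-4->D; (2,5):dx=+4,dy=+5->C; (2,6):dx=+8,dy=-2->D
  (2,7):dx=+1,dy=-8->D; (2,8):dx=+11,dy=+7->C; (2,9):dx=+9,dy=-6->D; (3,4):dx=-5,dy=-7->C
  (3,5):dx=-6,dy=+2->D; (3,6):dx=-2,dy=-5->C; (3,7):dx=-9,dy=-11->C; (3,8):dx=+1,dy=+4->C
  (3,9):dx=-1,dy=-9->C; (4,5):dx=-1,dy=+9->D; (4,6):dx=+3,dy=+2->C; (4,7):dx=-4,dy=-4->C
  (4,8):dx=+6,dy=+11->C; (4,9):dx=+4,dy=-2->D; (5,6):dx=+4,dy=-7->D; (5,7):dx=-3,dy=-13->C
  (5,8):dx=+7,dy=+2->C; (5,9):dx=+5,dy=-11->D; (6,7):dx=-7,dy=-6->C; (6,8):dx=+3,dy=+9->C
  (6,9):dx=+1,dy=-4->D; (7,8):dx=+10,dy=+15->C; (7,9):dx=+8,dy=+2->C; (8,9):dx=-2,dy=-13->C
Step 2: C = 23, D = 13, total pairs = 36.
Step 3: tau = (C - D)/(n(n-1)/2) = (23 - 13)/36 = 0.277778.
Step 4: Exact two-sided p-value (enumerate n! = 362880 permutations of y under H0): p = 0.358488.
Step 5: alpha = 0.1. fail to reject H0.

tau_b = 0.2778 (C=23, D=13), p = 0.358488, fail to reject H0.


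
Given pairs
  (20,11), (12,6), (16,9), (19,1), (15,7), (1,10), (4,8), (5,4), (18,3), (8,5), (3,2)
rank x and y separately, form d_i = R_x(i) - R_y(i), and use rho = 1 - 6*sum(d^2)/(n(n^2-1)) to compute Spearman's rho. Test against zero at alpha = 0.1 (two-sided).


Step 1: Rank x and y separately (midranks; no ties here).
rank(x): 20->11, 12->6, 16->8, 19->10, 15->7, 1->1, 4->3, 5->4, 18->9, 8->5, 3->2
rank(y): 11->11, 6->6, 9->9, 1->1, 7->7, 10->10, 8->8, 4->4, 3->3, 5->5, 2->2
Step 2: d_i = R_x(i) - R_y(i); compute d_i^2.
  (11-11)^2=0, (6-6)^2=0, (8-9)^2=1, (10-1)^2=81, (7-7)^2=0, (1-10)^2=81, (3-8)^2=25, (4-4)^2=0, (9-3)^2=36, (5-5)^2=0, (2-2)^2=0
sum(d^2) = 224.
Step 3: rho = 1 - 6*224 / (11*(11^2 - 1)) = 1 - 1344/1320 = -0.018182.
Step 4: Under H0, t = rho * sqrt((n-2)/(1-rho^2)) = -0.0546 ~ t(9).
Step 5: Two-sided p-value from the t-distribution with 9 df = 0.957685.
Step 6: alpha = 0.1. fail to reject H0.

rho = -0.0182, p = 0.957685, fail to reject H0 at alpha = 0.1.


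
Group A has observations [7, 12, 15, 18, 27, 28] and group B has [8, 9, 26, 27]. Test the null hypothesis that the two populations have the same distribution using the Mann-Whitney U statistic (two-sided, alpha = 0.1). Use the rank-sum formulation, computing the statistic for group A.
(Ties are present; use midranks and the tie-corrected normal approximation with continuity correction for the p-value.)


Step 1: Combine and sort all 10 observations; assign midranks.
sorted (value, group): (7,X), (8,Y), (9,Y), (12,X), (15,X), (18,X), (26,Y), (27,X), (27,Y), (28,X)
ranks: 7->1, 8->2, 9->3, 12->4, 15->5, 18->6, 26->7, 27->8.5, 27->8.5, 28->10
Step 2: Rank sum for X: R1 = 1 + 4 + 5 + 6 + 8.5 + 10 = 34.5.
Step 3: U_X = R1 - n1(n1+1)/2 = 34.5 - 6*7/2 = 34.5 - 21 = 13.5.
       U_Y = n1*n2 - U_X = 24 - 13.5 = 10.5.
Step 4: Ties are present, so use the tie-corrected normal approximation (with continuity correction) for the p-value.
Step 5: p-value = 0.830664; compare to alpha = 0.1. fail to reject H0.

U_X = 13.5, p = 0.830664, fail to reject H0 at alpha = 0.1.


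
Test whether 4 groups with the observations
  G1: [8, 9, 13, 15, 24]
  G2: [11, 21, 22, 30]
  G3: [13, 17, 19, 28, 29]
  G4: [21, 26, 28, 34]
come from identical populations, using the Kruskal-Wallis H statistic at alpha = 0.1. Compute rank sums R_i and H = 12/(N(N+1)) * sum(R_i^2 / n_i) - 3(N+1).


Step 1: Combine all N = 18 observations and assign midranks.
sorted (value, group, rank): (8,G1,1), (9,G1,2), (11,G2,3), (13,G1,4.5), (13,G3,4.5), (15,G1,6), (17,G3,7), (19,G3,8), (21,G2,9.5), (21,G4,9.5), (22,G2,11), (24,G1,12), (26,G4,13), (28,G3,14.5), (28,G4,14.5), (29,G3,16), (30,G2,17), (34,G4,18)
Step 2: Sum ranks within each group.
R_1 = 25.5 (n_1 = 5)
R_2 = 40.5 (n_2 = 4)
R_3 = 50 (n_3 = 5)
R_4 = 55 (n_4 = 4)
Step 3: H = 12/(N(N+1)) * sum(R_i^2/n_i) - 3(N+1)
     = 12/(18*19) * (25.5^2/5 + 40.5^2/4 + 50^2/5 + 55^2/4) - 3*19
     = 0.035088 * 1796.36 - 57
     = 6.030263.
Step 4: Ties present; correction factor C = 1 - 18/(18^3 - 18) = 0.996904. Corrected H = 6.030263 / 0.996904 = 6.048991.
Step 5: Under H0, H ~ chi^2(3); p-value = 0.109251.
Step 6: alpha = 0.1. fail to reject H0.

H = 6.0490, df = 3, p = 0.109251, fail to reject H0.


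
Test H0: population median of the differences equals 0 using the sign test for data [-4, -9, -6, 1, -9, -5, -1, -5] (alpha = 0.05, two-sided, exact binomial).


Step 1: Discard zero differences. Original n = 8; n_eff = number of nonzero differences = 8.
Nonzero differences (with sign): -4, -9, -6, +1, -9, -5, -1, -5
Step 2: Count signs: positive = 1, negative = 7.
Step 3: Under H0: P(positive) = 0.5, so the number of positives S ~ Bin(8, 0.5).
Step 4: Two-sided exact p-value = sum of Bin(8,0.5) probabilities at or below the observed probability = 0.070312.
Step 5: alpha = 0.05. fail to reject H0.

n_eff = 8, pos = 1, neg = 7, p = 0.070312, fail to reject H0.


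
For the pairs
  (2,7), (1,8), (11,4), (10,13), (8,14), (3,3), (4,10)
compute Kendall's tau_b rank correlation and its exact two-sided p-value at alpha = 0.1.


Step 1: Enumerate the 21 unordered pairs (i,j) with i<j and classify each by sign(x_j-x_i) * sign(y_j-y_i).
  (1,2):dx=-1,dy=+1->D; (1,3):dx=+9,dy=-3->D; (1,4):dx=+8,dy=+6->C; (1,5):dx=+6,dy=+7->C
  (1,6):dx=+1,dy=-4->D; (1,7):dx=+2,dy=+3->C; (2,3):dx=+10,dy=-4->D; (2,4):dx=+9,dy=+5->C
  (2,5):dx=+7,dy=+6->C; (2,6):dx=+2,dy=-5->D; (2,7):dx=+3,dy=+2->C; (3,4):dx=-1,dy=+9->D
  (3,5):dx=-3,dy=+10->D; (3,6):dx=-8,dy=-1->C; (3,7):dx=-7,dy=+6->D; (4,5):dx=-2,dy=+1->D
  (4,6):dx=-7,dy=-10->C; (4,7):dx=-6,dy=-3->C; (5,6):dx=-5,dy=-11->C; (5,7):dx=-4,dy=-4->C
  (6,7):dx=+1,dy=+7->C
Step 2: C = 12, D = 9, total pairs = 21.
Step 3: tau = (C - D)/(n(n-1)/2) = (12 - 9)/21 = 0.142857.
Step 4: Exact two-sided p-value (enumerate n! = 5040 permutations of y under H0): p = 0.772619.
Step 5: alpha = 0.1. fail to reject H0.

tau_b = 0.1429 (C=12, D=9), p = 0.772619, fail to reject H0.


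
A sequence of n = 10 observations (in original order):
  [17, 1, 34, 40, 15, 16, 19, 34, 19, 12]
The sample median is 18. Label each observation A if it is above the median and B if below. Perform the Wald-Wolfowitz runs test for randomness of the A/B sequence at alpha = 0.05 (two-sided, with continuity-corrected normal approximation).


Step 1: Compute median = 18; label A = above, B = below.
Labels in order: BBAABBAAAB  (n_A = 5, n_B = 5)
Step 2: Count runs R = 5.
Step 3: Under H0 (random ordering), E[R] = 2*n_A*n_B/(n_A+n_B) + 1 = 2*5*5/10 + 1 = 6.0000.
        Var[R] = 2*n_A*n_B*(2*n_A*n_B - n_A - n_B) / ((n_A+n_B)^2 * (n_A+n_B-1)) = 2000/900 = 2.2222.
        SD[R] = 1.4907.
Step 4: Continuity-corrected z = (R + 0.5 - E[R]) / SD[R] = (5 + 0.5 - 6.0000) / 1.4907 = -0.3354.
Step 5: Two-sided p-value via normal approximation = 2*(1 - Phi(|z|)) = 0.737316.
Step 6: alpha = 0.05. fail to reject H0.

R = 5, z = -0.3354, p = 0.737316, fail to reject H0.


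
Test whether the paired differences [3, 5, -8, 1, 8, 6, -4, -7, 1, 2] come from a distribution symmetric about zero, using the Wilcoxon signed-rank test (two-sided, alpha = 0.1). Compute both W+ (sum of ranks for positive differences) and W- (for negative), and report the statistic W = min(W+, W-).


Step 1: Drop any zero differences (none here) and take |d_i|.
|d| = [3, 5, 8, 1, 8, 6, 4, 7, 1, 2]
Step 2: Midrank |d_i| (ties get averaged ranks).
ranks: |3|->4, |5|->6, |8|->9.5, |1|->1.5, |8|->9.5, |6|->7, |4|->5, |7|->8, |1|->1.5, |2|->3
Step 3: Attach original signs; sum ranks with positive sign and with negative sign.
W+ = 4 + 6 + 1.5 + 9.5 + 7 + 1.5 + 3 = 32.5
W- = 9.5 + 5 + 8 = 22.5
(Check: W+ + W- = 55 should equal n(n+1)/2 = 55.)
Step 4: Test statistic W = min(W+, W-) = 22.5.
Step 5: Ties in |d|, so use the tie-corrected normal approximation.
        E[W] = n(n+1)/4 = 10*11/4 = 27.5.
        Tie groups: |d|=1 (t=2), |d|=8 (t=2); sum(t^3 - t) = 12.
        Var[W] = n(n+1)(2n+1)/24 - sum(t^3-t)/48 = 2310/24 - 12/48 = 96.
        z = (W - E[W]) / sqrt(Var[W]) = (22.5 - 27.5) / 9.7980 = -0.5103.
        Two-sided p = 2*Phi(z) = 0.609834.
Step 6: alpha = 0.1. fail to reject H0.

W+ = 32.5, W- = 22.5, W = min = 22.5, p = 0.609834, fail to reject H0.


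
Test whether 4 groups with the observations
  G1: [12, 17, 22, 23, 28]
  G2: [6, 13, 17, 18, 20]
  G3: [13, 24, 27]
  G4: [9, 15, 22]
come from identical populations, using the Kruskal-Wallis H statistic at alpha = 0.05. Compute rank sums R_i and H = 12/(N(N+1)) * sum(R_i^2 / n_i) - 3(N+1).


Step 1: Combine all N = 16 observations and assign midranks.
sorted (value, group, rank): (6,G2,1), (9,G4,2), (12,G1,3), (13,G2,4.5), (13,G3,4.5), (15,G4,6), (17,G1,7.5), (17,G2,7.5), (18,G2,9), (20,G2,10), (22,G1,11.5), (22,G4,11.5), (23,G1,13), (24,G3,14), (27,G3,15), (28,G1,16)
Step 2: Sum ranks within each group.
R_1 = 51 (n_1 = 5)
R_2 = 32 (n_2 = 5)
R_3 = 33.5 (n_3 = 3)
R_4 = 19.5 (n_4 = 3)
Step 3: H = 12/(N(N+1)) * sum(R_i^2/n_i) - 3(N+1)
     = 12/(16*17) * (51^2/5 + 32^2/5 + 33.5^2/3 + 19.5^2/3) - 3*17
     = 0.044118 * 1225.83 - 51
     = 3.080882.
Step 4: Ties present; correction factor C = 1 - 18/(16^3 - 16) = 0.995588. Corrected H = 3.080882 / 0.995588 = 3.094535.
Step 5: Under H0, H ~ chi^2(3); p-value = 0.377278.
Step 6: alpha = 0.05. fail to reject H0.

H = 3.0945, df = 3, p = 0.377278, fail to reject H0.


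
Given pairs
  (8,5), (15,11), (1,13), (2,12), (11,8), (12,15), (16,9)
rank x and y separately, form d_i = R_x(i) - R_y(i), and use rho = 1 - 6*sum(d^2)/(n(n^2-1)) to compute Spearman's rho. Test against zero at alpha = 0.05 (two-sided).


Step 1: Rank x and y separately (midranks; no ties here).
rank(x): 8->3, 15->6, 1->1, 2->2, 11->4, 12->5, 16->7
rank(y): 5->1, 11->4, 13->6, 12->5, 8->2, 15->7, 9->3
Step 2: d_i = R_x(i) - R_y(i); compute d_i^2.
  (3-1)^2=4, (6-4)^2=4, (1-6)^2=25, (2-5)^2=9, (4-2)^2=4, (5-7)^2=4, (7-3)^2=16
sum(d^2) = 66.
Step 3: rho = 1 - 6*66 / (7*(7^2 - 1)) = 1 - 396/336 = -0.178571.
Step 4: Under H0, t = rho * sqrt((n-2)/(1-rho^2)) = -0.4058 ~ t(5).
Step 5: Two-sided p-value from the t-distribution with 5 df = 0.701658.
Step 6: alpha = 0.05. fail to reject H0.

rho = -0.1786, p = 0.701658, fail to reject H0 at alpha = 0.05.


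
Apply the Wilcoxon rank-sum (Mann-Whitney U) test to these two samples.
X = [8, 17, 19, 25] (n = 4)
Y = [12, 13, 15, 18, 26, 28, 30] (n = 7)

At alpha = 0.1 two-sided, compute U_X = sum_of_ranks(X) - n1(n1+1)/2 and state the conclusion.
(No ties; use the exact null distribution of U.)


Step 1: Combine and sort all 11 observations; assign midranks.
sorted (value, group): (8,X), (12,Y), (13,Y), (15,Y), (17,X), (18,Y), (19,X), (25,X), (26,Y), (28,Y), (30,Y)
ranks: 8->1, 12->2, 13->3, 15->4, 17->5, 18->6, 19->7, 25->8, 26->9, 28->10, 30->11
Step 2: Rank sum for X: R1 = 1 + 5 + 7 + 8 = 21.
Step 3: U_X = R1 - n1(n1+1)/2 = 21 - 4*5/2 = 21 - 10 = 11.
       U_Y = n1*n2 - U_X = 28 - 11 = 17.
Step 4: No ties, so the exact null distribution of U (based on enumerating the C(11,4) = 330 equally likely rank assignments) gives the two-sided p-value.
Step 5: p-value = 0.648485; compare to alpha = 0.1. fail to reject H0.

U_X = 11, p = 0.648485, fail to reject H0 at alpha = 0.1.


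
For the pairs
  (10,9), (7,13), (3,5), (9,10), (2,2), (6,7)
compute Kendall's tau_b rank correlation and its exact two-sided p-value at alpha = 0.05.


Step 1: Enumerate the 15 unordered pairs (i,j) with i<j and classify each by sign(x_j-x_i) * sign(y_j-y_i).
  (1,2):dx=-3,dy=+4->D; (1,3):dx=-7,dy=-4->C; (1,4):dx=-1,dy=+1->D; (1,5):dx=-8,dy=-7->C
  (1,6):dx=-4,dy=-2->C; (2,3):dx=-4,dy=-8->C; (2,4):dx=+2,dy=-3->D; (2,5):dx=-5,dy=-11->C
  (2,6):dx=-1,dy=-6->C; (3,4):dx=+6,dy=+5->C; (3,5):dx=-1,dy=-3->C; (3,6):dx=+3,dy=+2->C
  (4,5):dx=-7,dy=-8->C; (4,6):dx=-3,dy=-3->C; (5,6):dx=+4,dy=+5->C
Step 2: C = 12, D = 3, total pairs = 15.
Step 3: tau = (C - D)/(n(n-1)/2) = (12 - 3)/15 = 0.600000.
Step 4: Exact two-sided p-value (enumerate n! = 720 permutations of y under H0): p = 0.136111.
Step 5: alpha = 0.05. fail to reject H0.

tau_b = 0.6000 (C=12, D=3), p = 0.136111, fail to reject H0.


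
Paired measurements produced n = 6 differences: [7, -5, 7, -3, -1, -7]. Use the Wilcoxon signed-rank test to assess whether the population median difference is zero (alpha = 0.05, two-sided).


Step 1: Drop any zero differences (none here) and take |d_i|.
|d| = [7, 5, 7, 3, 1, 7]
Step 2: Midrank |d_i| (ties get averaged ranks).
ranks: |7|->5, |5|->3, |7|->5, |3|->2, |1|->1, |7|->5
Step 3: Attach original signs; sum ranks with positive sign and with negative sign.
W+ = 5 + 5 = 10
W- = 3 + 2 + 1 + 5 = 11
(Check: W+ + W- = 21 should equal n(n+1)/2 = 21.)
Step 4: Test statistic W = min(W+, W-) = 10.
Step 5: Ties in |d|, so use the tie-corrected normal approximation.
        E[W] = n(n+1)/4 = 6*7/4 = 10.5.
        Tie groups: |d|=7 (t=3); sum(t^3 - t) = 24.
        Var[W] = n(n+1)(2n+1)/24 - sum(t^3-t)/48 = 546/24 - 24/48 = 22.25.
        z = (W - E[W]) / sqrt(Var[W]) = (10 - 10.5) / 4.7170 = -0.1060.
        Two-sided p = 2*Phi(z) = 0.915583.
Step 6: alpha = 0.05. fail to reject H0.

W+ = 10, W- = 11, W = min = 10, p = 0.915583, fail to reject H0.


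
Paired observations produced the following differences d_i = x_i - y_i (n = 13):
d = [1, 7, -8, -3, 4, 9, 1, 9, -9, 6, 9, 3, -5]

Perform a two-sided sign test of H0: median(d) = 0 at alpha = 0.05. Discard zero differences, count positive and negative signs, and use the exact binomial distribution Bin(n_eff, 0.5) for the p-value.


Step 1: Discard zero differences. Original n = 13; n_eff = number of nonzero differences = 13.
Nonzero differences (with sign): +1, +7, -8, -3, +4, +9, +1, +9, -9, +6, +9, +3, -5
Step 2: Count signs: positive = 9, negative = 4.
Step 3: Under H0: P(positive) = 0.5, so the number of positives S ~ Bin(13, 0.5).
Step 4: Two-sided exact p-value = sum of Bin(13,0.5) probabilities at or below the observed probability = 0.266846.
Step 5: alpha = 0.05. fail to reject H0.

n_eff = 13, pos = 9, neg = 4, p = 0.266846, fail to reject H0.


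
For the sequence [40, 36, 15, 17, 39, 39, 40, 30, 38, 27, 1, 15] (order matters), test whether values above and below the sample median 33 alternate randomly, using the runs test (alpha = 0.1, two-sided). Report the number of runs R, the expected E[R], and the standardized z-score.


Step 1: Compute median = 33; label A = above, B = below.
Labels in order: AABBAAABABBB  (n_A = 6, n_B = 6)
Step 2: Count runs R = 6.
Step 3: Under H0 (random ordering), E[R] = 2*n_A*n_B/(n_A+n_B) + 1 = 2*6*6/12 + 1 = 7.0000.
        Var[R] = 2*n_A*n_B*(2*n_A*n_B - n_A - n_B) / ((n_A+n_B)^2 * (n_A+n_B-1)) = 4320/1584 = 2.7273.
        SD[R] = 1.6514.
Step 4: Continuity-corrected z = (R + 0.5 - E[R]) / SD[R] = (6 + 0.5 - 7.0000) / 1.6514 = -0.3028.
Step 5: Two-sided p-value via normal approximation = 2*(1 - Phi(|z|)) = 0.762069.
Step 6: alpha = 0.1. fail to reject H0.

R = 6, z = -0.3028, p = 0.762069, fail to reject H0.


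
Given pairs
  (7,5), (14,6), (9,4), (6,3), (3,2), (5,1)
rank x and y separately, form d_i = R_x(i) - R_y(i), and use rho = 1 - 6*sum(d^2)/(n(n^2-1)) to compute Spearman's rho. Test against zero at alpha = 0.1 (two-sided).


Step 1: Rank x and y separately (midranks; no ties here).
rank(x): 7->4, 14->6, 9->5, 6->3, 3->1, 5->2
rank(y): 5->5, 6->6, 4->4, 3->3, 2->2, 1->1
Step 2: d_i = R_x(i) - R_y(i); compute d_i^2.
  (4-5)^2=1, (6-6)^2=0, (5-4)^2=1, (3-3)^2=0, (1-2)^2=1, (2-1)^2=1
sum(d^2) = 4.
Step 3: rho = 1 - 6*4 / (6*(6^2 - 1)) = 1 - 24/210 = 0.885714.
Step 4: Under H0, t = rho * sqrt((n-2)/(1-rho^2)) = 3.8158 ~ t(4).
Step 5: Two-sided p-value from the t-distribution with 4 df = 0.018845.
Step 6: alpha = 0.1. reject H0.

rho = 0.8857, p = 0.018845, reject H0 at alpha = 0.1.


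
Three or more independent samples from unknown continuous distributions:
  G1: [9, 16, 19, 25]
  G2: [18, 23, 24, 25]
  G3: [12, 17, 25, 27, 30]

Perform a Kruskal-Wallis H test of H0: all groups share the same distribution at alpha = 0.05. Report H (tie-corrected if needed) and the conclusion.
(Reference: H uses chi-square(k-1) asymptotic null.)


Step 1: Combine all N = 13 observations and assign midranks.
sorted (value, group, rank): (9,G1,1), (12,G3,2), (16,G1,3), (17,G3,4), (18,G2,5), (19,G1,6), (23,G2,7), (24,G2,8), (25,G1,10), (25,G2,10), (25,G3,10), (27,G3,12), (30,G3,13)
Step 2: Sum ranks within each group.
R_1 = 20 (n_1 = 4)
R_2 = 30 (n_2 = 4)
R_3 = 41 (n_3 = 5)
Step 3: H = 12/(N(N+1)) * sum(R_i^2/n_i) - 3(N+1)
     = 12/(13*14) * (20^2/4 + 30^2/4 + 41^2/5) - 3*14
     = 0.065934 * 661.2 - 42
     = 1.595604.
Step 4: Ties present; correction factor C = 1 - 24/(13^3 - 13) = 0.989011. Corrected H = 1.595604 / 0.989011 = 1.613333.
Step 5: Under H0, H ~ chi^2(2); p-value = 0.446343.
Step 6: alpha = 0.05. fail to reject H0.

H = 1.6133, df = 2, p = 0.446343, fail to reject H0.
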